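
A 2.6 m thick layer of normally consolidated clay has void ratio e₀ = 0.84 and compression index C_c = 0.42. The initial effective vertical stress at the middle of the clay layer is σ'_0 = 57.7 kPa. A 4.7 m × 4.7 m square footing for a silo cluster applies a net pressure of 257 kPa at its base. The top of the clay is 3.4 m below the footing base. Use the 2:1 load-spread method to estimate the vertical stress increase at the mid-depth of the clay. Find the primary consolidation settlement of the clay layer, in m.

Mid-depth of clay below the footing base: z = 3.4 + 2.6/2 = 4.7 m.
Stress increase at mid-clay by the 2:1 spreading method:
Δσ = qBL/((B+z)(L+z)) = 257×4.7×4.7/((4.7+4.7)(4.7+4.7)) = 64.25 kPa
Final effective stress: σ'_f = σ'_0 + Δσ = 57.7 + 64.25 = 121.95 kPa.
Normally consolidated clay, so the full stress increment lies on the virgin compression line:
S_c = C_c·H/(1+e₀)·log₁₀(σ'_f/σ'_0) = 0.42×2.6/(1+0.84)×log₁₀(121.95/57.7)
    = 0.59348 × 0.32501 = 0.1929 m

S_c ≈ 0.193 m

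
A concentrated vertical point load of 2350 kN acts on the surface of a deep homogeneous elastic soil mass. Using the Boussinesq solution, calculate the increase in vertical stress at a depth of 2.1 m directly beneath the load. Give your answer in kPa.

Boussinesq vertical stress below a point load on an elastic half-space:
Δσ_z = 3P/(2πz²) · [1 + (r/z)²]^(−5/2)
r/z = 0/2.1 = 0; [1+(r/z)²]^(−5/2) = 1.
Δσ_z = 3×2350/(2π×2.1²) × 1 = 254.43 × 1 = 254.4 kPa

Δσ_z ≈ 254 kPa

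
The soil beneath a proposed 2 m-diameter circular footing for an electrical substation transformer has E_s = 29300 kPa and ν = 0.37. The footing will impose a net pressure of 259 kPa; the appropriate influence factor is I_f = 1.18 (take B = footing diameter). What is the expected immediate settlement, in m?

S_e ≈ 0.018 m

Immediate (elastic) settlement: S_e = q·B·(1−ν²)/E_s · I_f.
S_e = 259 × 2 × (1 − 0.37²) / 29300 × 1.18
    = 259 × 2 × 0.8631 / 29300 × 1.18
    = 0.01801 m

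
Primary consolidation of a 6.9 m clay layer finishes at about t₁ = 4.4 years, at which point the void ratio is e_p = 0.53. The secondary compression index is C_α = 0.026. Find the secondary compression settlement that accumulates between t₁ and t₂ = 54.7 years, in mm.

S_s ≈ 128 mm

Secondary compression: S_s = C_α·H/(1+e_p)·log₁₀(t₂/t₁)
S_s = 0.026×6.9/(1+0.53)×log₁₀(54.7/4.4)
    = 0.1173 × 1.095 = 0.1283 m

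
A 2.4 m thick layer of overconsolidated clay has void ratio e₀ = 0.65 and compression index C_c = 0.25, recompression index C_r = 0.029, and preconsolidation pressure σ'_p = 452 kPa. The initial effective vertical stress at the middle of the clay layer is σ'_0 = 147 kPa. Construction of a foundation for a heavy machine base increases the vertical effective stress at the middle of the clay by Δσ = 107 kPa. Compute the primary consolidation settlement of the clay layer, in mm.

Final effective stress: σ'_f = 147 + 107 = 254 kPa.
σ'_f = 254 ≤ σ'_p = 452 kPa, so the clay remains overconsolidated and only the recompression index applies:
S_c = C_r·H/(1+e₀)·log₁₀(σ'_f/σ'_0) = 0.029×2.4/1.65×log₁₀(254/147)
    = 0.042181 × 0.23752 = 0.01002 m

S_c ≈ 10 mm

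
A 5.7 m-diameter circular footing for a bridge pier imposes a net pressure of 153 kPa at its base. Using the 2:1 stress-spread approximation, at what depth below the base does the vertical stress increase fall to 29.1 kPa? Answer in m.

z ≈ 7.37 m

2:1 spreading — at depth z the loaded area has grown by z in each plan dimension:
qD²/(D+z)² = Δσ_z ⇒ z = D(√(q/Δσ_z) − 1) = 5.7×(√(153/29.1) − 1) = 7.37 m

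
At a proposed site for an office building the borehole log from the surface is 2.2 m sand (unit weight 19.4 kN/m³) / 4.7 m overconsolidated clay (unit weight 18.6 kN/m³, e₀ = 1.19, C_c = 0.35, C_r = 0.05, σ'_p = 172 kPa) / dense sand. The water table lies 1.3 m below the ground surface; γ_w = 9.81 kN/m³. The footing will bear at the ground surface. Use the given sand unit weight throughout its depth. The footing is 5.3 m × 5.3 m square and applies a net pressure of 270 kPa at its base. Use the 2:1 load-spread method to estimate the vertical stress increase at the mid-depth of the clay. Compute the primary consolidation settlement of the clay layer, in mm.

Mid-depth of clay below the ground surface: z = 2.2 + 4.7/2 = 4.55 m.
Total vertical stress at mid-clay: σ_v = 19.4×2.2 + 18.6×2.35 = 86.39 kPa.
Pore pressure: u = 9.81×(4.55 − 1.3) = 31.883 kPa.
Initial effective stress: σ'_0 = σ_v − u = 86.39 − 31.883 = 54.507 kPa.
Stress increase at mid-clay by the 2:1 spreading method:
Δσ = qBL/((B+z)(L+z)) = 270×5.3×5.3/((5.3+4.55)(5.3+4.55)) = 78.171 kPa
Final effective stress: σ'_f = 54.507 + 78.171 = 132.68 kPa.
σ'_f = 132.68 ≤ σ'_p = 172 kPa, so the clay remains overconsolidated and only the recompression index applies:
S_c = C_r·H/(1+e₀)·log₁₀(σ'_f/σ'_0) = 0.05×4.7/2.19×log₁₀(132.68/54.507)
    = 0.10731 × 0.38635 = 0.04146 m

S_c ≈ 41.5 mm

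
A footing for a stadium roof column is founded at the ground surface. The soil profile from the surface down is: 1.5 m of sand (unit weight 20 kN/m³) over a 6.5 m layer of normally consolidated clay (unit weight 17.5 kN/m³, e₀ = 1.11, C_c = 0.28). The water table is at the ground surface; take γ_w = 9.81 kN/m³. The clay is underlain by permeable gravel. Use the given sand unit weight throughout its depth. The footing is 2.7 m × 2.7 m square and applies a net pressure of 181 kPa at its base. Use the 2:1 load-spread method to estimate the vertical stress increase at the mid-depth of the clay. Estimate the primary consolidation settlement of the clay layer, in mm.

Mid-depth of clay below the ground surface: z = 1.5 + 6.5/2 = 4.75 m.
Total vertical stress at mid-clay: σ_v = 20×1.5 + 17.5×3.25 = 86.875 kPa.
Pore pressure: u = 9.81×(4.75 − 0) = 46.598 kPa.
Initial effective stress: σ'_0 = σ_v − u = 86.875 − 46.598 = 40.277 kPa.
Stress increase at mid-clay by the 2:1 spreading method:
Δσ = qBL/((B+z)(L+z)) = 181×2.7×2.7/((2.7+4.75)(2.7+4.75)) = 23.774 kPa
Final effective stress: σ'_f = σ'_0 + Δσ = 40.277 + 23.774 = 64.051 kPa.
Normally consolidated clay, so the full stress increment lies on the virgin compression line:
S_c = C_c·H/(1+e₀)·log₁₀(σ'_f/σ'_0) = 0.28×6.5/(1+1.11)×log₁₀(64.051/40.277)
    = 0.86256 × 0.20147 = 0.1738 m

S_c ≈ 174 mm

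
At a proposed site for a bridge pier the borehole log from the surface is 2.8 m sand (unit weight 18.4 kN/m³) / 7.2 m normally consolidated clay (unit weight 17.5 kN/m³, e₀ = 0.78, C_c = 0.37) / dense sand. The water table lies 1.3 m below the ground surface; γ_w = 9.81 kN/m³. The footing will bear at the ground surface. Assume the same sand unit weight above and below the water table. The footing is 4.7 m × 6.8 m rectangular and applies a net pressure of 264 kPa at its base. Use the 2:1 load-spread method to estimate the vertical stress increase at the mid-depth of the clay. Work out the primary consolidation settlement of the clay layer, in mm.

S_c ≈ 415 mm

Mid-depth of clay below the ground surface: z = 2.8 + 7.2/2 = 6.4 m.
Total vertical stress at mid-clay: σ_v = 18.4×2.8 + 17.5×3.6 = 114.52 kPa.
Pore pressure: u = 9.81×(6.4 − 1.3) = 50.031 kPa.
Initial effective stress: σ'_0 = σ_v − u = 114.52 − 50.031 = 64.489 kPa.
Stress increase at mid-clay by the 2:1 spreading method:
Δσ = qBL/((B+z)(L+z)) = 264×4.7×6.8/((4.7+6.4)(6.8+6.4)) = 57.586 kPa
Final effective stress: σ'_f = σ'_0 + Δσ = 64.489 + 57.586 = 122.08 kPa.
Normally consolidated clay, so the full stress increment lies on the virgin compression line:
S_c = C_c·H/(1+e₀)·log₁₀(σ'_f/σ'_0) = 0.37×7.2/(1+0.78)×log₁₀(122.08/64.489)
    = 1.4966 × 0.27716 = 0.4148 m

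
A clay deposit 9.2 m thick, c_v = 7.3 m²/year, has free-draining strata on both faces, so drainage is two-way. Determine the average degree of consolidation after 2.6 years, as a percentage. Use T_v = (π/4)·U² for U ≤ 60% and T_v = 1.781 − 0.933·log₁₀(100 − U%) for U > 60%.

U ≈ 91.1 %

Drainage path length: H_d = H/2 = 4.6 m (double drainage).
T_v = c_v·t/H_d² = 7.3×2.6/4.6² = 0.89698.
T_v = 0.89698 corresponds to the U > 60% branch:
U = 1 − 10^((1.781 − T_v)/0.933)/100 = 0.9114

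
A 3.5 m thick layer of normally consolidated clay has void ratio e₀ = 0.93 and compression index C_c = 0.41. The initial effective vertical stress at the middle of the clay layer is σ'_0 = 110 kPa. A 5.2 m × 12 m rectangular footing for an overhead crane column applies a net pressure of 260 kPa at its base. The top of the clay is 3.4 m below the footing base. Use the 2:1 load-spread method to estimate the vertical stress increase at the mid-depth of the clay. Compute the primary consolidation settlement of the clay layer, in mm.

S_c ≈ 195 mm

Mid-depth of clay below the footing base: z = 3.4 + 3.5/2 = 5.15 m.
Stress increase at mid-clay by the 2:1 spreading method:
Δσ = qBL/((B+z)(L+z)) = 260×5.2×12/((5.2+5.15)(12+5.15)) = 91.402 kPa
Final effective stress: σ'_f = σ'_0 + Δσ = 110 + 91.402 = 201.4 kPa.
Normally consolidated clay, so the full stress increment lies on the virgin compression line:
S_c = C_c·H/(1+e₀)·log₁₀(σ'_f/σ'_0) = 0.41×3.5/(1+0.93)×log₁₀(201.4/110)
    = 0.74352 × 0.26267 = 0.1953 m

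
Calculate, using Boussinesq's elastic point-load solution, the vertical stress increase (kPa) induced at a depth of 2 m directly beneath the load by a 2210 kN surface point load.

Δσ_z ≈ 264 kPa

Boussinesq vertical stress below a point load on an elastic half-space:
Δσ_z = 3P/(2πz²) · [1 + (r/z)²]^(−5/2)
r/z = 0/2 = 0; [1+(r/z)²]^(−5/2) = 1.
Δσ_z = 3×2210/(2π×2²) × 1 = 263.8 × 1 = 263.8 kPa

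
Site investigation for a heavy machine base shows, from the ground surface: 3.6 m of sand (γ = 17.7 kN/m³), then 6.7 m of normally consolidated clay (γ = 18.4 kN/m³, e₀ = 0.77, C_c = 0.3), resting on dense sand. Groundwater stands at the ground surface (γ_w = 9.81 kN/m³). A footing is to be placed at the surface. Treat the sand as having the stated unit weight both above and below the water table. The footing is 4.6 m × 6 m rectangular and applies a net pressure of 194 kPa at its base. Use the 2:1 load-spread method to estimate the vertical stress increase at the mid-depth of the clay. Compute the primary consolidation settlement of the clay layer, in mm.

S_c ≈ 240 mm

Mid-depth of clay below the ground surface: z = 3.6 + 6.7/2 = 6.95 m.
Total vertical stress at mid-clay: σ_v = 17.7×3.6 + 18.4×3.35 = 125.36 kPa.
Pore pressure: u = 9.81×(6.95 − 0) = 68.18 kPa.
Initial effective stress: σ'_0 = σ_v − u = 125.36 − 68.18 = 57.18 kPa.
Stress increase at mid-clay by the 2:1 spreading method:
Δσ = qBL/((B+z)(L+z)) = 194×4.6×6/((4.6+6.95)(6+6.95)) = 35.798 kPa
Final effective stress: σ'_f = σ'_0 + Δσ = 57.18 + 35.798 = 92.978 kPa.
Normally consolidated clay, so the full stress increment lies on the virgin compression line:
S_c = C_c·H/(1+e₀)·log₁₀(σ'_f/σ'_0) = 0.3×6.7/(1+0.77)×log₁₀(92.978/57.18)
    = 1.1356 × 0.21114 = 0.2398 m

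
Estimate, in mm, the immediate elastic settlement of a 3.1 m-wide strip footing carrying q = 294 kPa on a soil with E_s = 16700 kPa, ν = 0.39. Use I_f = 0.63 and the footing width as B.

Immediate (elastic) settlement: S_e = q·B·(1−ν²)/E_s · I_f.
S_e = 294 × 3.1 × (1 − 0.39²) / 16700 × 0.63
    = 294 × 3.1 × 0.8479 / 16700 × 0.63
    = 0.02915 m = 29.15 mm

S_e ≈ 29.2 mm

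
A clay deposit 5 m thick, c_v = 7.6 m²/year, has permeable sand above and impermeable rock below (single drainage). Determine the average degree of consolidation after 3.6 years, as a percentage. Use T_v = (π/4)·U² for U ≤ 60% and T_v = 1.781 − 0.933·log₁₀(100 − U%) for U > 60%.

U ≈ 94.6 %

Drainage path length: H_d = H = 5 m (single drainage).
T_v = c_v·t/H_d² = 7.6×3.6/5² = 1.0944.
T_v = 1.0944 corresponds to the U > 60% branch:
U = 1 − 10^((1.781 − T_v)/0.933)/100 = 0.9456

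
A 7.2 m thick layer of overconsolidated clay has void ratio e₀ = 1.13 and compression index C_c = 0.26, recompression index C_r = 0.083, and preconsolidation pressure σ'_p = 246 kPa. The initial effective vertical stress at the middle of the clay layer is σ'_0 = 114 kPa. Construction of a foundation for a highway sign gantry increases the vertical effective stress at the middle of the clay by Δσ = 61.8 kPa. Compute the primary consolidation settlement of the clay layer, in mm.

S_c ≈ 52.8 mm

Final effective stress: σ'_f = 114 + 61.8 = 175.8 kPa.
σ'_f = 175.8 ≤ σ'_p = 246 kPa, so the clay remains overconsolidated and only the recompression index applies:
S_c = C_r·H/(1+e₀)·log₁₀(σ'_f/σ'_0) = 0.083×7.2/2.13×log₁₀(175.8/114)
    = 0.28056 × 0.18811 = 0.05278 m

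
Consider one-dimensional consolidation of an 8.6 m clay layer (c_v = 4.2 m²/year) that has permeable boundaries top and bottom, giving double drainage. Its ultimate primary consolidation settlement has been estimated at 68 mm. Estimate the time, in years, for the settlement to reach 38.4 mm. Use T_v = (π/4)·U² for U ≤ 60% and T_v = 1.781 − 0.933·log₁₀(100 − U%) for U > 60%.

Drainage path length: H_d = H/2 = 4.3 m (double drainage).
U = S(t)/S_ult = 38.4/68 = 0.5647.
U ≤ 60%: T_v = (π/4)·U² = (π/4)×0.56471² = 0.25046.
t = T_v·H_d²/c_v = 0.25046×4.3²/4.2 = 1.103 years.

t ≈ 1.1 years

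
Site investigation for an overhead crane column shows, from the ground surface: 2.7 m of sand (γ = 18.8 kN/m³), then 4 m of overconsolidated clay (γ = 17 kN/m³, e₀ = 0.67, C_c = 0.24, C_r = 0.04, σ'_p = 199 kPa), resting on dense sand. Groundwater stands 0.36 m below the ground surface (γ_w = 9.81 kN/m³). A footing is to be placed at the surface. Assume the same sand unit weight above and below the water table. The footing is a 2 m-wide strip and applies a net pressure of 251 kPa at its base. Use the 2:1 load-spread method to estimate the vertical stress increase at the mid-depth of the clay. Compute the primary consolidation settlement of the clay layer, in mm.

Mid-depth of clay below the ground surface: z = 2.7 + 4/2 = 4.7 m.
Total vertical stress at mid-clay: σ_v = 18.8×2.7 + 17×2 = 84.76 kPa.
Pore pressure: u = 9.81×(4.7 − 0.36) = 42.575 kPa.
Initial effective stress: σ'_0 = σ_v − u = 84.76 − 42.575 = 42.185 kPa.
Stress increase at mid-clay by the 2:1 spreading method:
Δσ = qB/(B+z) = 251×2/(2+4.7) = 74.925 kPa
Final effective stress: σ'_f = 42.185 + 74.925 = 117.11 kPa.
σ'_f = 117.11 ≤ σ'_p = 199 kPa, so the clay remains overconsolidated and only the recompression index applies:
S_c = C_r·H/(1+e₀)·log₁₀(σ'_f/σ'_0) = 0.04×4/1.67×log₁₀(117.11/42.185)
    = 0.095808 × 0.44344 = 0.04249 m

S_c ≈ 42.5 mm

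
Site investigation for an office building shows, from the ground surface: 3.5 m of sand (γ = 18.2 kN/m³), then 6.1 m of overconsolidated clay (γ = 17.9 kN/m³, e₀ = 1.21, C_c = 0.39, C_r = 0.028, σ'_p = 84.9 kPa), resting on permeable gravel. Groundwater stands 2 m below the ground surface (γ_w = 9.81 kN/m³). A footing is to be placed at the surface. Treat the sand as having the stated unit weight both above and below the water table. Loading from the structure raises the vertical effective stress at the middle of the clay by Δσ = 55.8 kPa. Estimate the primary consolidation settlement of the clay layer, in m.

S_c ≈ 0.202 m

Mid-depth of clay below the ground surface: z = 3.5 + 6.1/2 = 6.55 m.
Total vertical stress at mid-clay: σ_v = 18.2×3.5 + 17.9×3.05 = 118.29 kPa.
Pore pressure: u = 9.81×(6.55 − 2) = 44.636 kPa.
Initial effective stress: σ'_0 = σ_v − u = 118.29 − 44.636 = 73.654 kPa.
Final effective stress: σ'_f = 73.654 + 55.8 = 129.45 kPa.
σ'_f = 129.45 > σ'_p = 84.9 kPa, so the stress path crosses the preconsolidation pressure — recompression up to σ'_p, then virgin compression beyond:
S_c = H/(1+e₀)·[C_r·log₁₀(σ'_p/σ'_0) + C_c·log₁₀(σ'_f/σ'_p)]
    = 6.1/2.21 × [0.028×log₁₀(84.9/73.654) + 0.39×log₁₀(129.45/84.9)]
    = 2.7602 × [0.0017279 + 0.071446] = 0.202 m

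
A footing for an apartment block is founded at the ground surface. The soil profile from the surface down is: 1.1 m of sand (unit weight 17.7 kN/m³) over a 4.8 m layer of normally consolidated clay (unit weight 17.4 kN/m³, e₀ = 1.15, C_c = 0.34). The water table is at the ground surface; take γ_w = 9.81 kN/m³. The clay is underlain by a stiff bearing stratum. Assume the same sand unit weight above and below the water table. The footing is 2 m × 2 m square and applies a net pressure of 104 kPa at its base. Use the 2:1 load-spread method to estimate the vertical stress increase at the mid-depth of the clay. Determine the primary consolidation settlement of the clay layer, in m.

S_c ≈ 0.136 m

Mid-depth of clay below the ground surface: z = 1.1 + 4.8/2 = 3.5 m.
Total vertical stress at mid-clay: σ_v = 17.7×1.1 + 17.4×2.4 = 61.23 kPa.
Pore pressure: u = 9.81×(3.5 − 0) = 34.335 kPa.
Initial effective stress: σ'_0 = σ_v − u = 61.23 − 34.335 = 26.895 kPa.
Stress increase at mid-clay by the 2:1 spreading method:
Δσ = qBL/((B+z)(L+z)) = 104×2×2/((2+3.5)(2+3.5)) = 13.752 kPa
Final effective stress: σ'_f = σ'_0 + Δσ = 26.895 + 13.752 = 40.647 kPa.
Normally consolidated clay, so the full stress increment lies on the virgin compression line:
S_c = C_c·H/(1+e₀)·log₁₀(σ'_f/σ'_0) = 0.34×4.8/(1+1.15)×log₁₀(40.647/26.895)
    = 0.75907 × 0.17936 = 0.1361 m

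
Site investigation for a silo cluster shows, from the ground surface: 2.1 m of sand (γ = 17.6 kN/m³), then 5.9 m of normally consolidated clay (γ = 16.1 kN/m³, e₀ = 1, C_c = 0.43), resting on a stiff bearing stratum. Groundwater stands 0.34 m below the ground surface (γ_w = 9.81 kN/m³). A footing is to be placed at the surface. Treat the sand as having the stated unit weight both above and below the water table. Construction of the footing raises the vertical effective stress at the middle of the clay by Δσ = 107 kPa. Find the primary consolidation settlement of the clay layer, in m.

Mid-depth of clay below the ground surface: z = 2.1 + 5.9/2 = 5.05 m.
Total vertical stress at mid-clay: σ_v = 17.6×2.1 + 16.1×2.95 = 84.455 kPa.
Pore pressure: u = 9.81×(5.05 − 0.34) = 46.205 kPa.
Initial effective stress: σ'_0 = σ_v − u = 84.455 − 46.205 = 38.25 kPa.
Final effective stress: σ'_f = σ'_0 + Δσ = 38.25 + 107 = 145.25 kPa.
Normally consolidated clay, so the full stress increment lies on the virgin compression line:
S_c = C_c·H/(1+e₀)·log₁₀(σ'_f/σ'_0) = 0.43×5.9/(1+1)×log₁₀(145.25/38.25)
    = 1.2685 × 0.57948 = 0.7351 m

S_c ≈ 0.735 m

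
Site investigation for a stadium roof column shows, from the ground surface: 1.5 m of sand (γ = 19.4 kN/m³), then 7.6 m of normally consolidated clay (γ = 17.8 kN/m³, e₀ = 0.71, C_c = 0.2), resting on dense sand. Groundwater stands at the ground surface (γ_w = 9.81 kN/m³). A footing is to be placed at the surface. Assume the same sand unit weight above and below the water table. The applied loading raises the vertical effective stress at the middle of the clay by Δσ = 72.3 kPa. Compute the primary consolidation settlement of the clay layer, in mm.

Mid-depth of clay below the ground surface: z = 1.5 + 7.6/2 = 5.3 m.
Total vertical stress at mid-clay: σ_v = 19.4×1.5 + 17.8×3.8 = 96.74 kPa.
Pore pressure: u = 9.81×(5.3 − 0) = 51.993 kPa.
Initial effective stress: σ'_0 = σ_v − u = 96.74 − 51.993 = 44.747 kPa.
Final effective stress: σ'_f = σ'_0 + Δσ = 44.747 + 72.3 = 117.05 kPa.
Normally consolidated clay, so the full stress increment lies on the virgin compression line:
S_c = C_c·H/(1+e₀)·log₁₀(σ'_f/σ'_0) = 0.2×7.6/(1+0.71)×log₁₀(117.05/44.747)
    = 0.88889 × 0.41761 = 0.3712 m

S_c ≈ 371 mm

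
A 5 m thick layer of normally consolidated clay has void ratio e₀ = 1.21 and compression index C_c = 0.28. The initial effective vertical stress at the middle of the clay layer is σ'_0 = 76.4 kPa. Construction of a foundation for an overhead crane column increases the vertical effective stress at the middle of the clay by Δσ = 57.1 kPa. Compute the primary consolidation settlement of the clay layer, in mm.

Final effective stress: σ'_f = σ'_0 + Δσ = 76.4 + 57.1 = 133.5 kPa.
Normally consolidated clay, so the full stress increment lies on the virgin compression line:
S_c = C_c·H/(1+e₀)·log₁₀(σ'_f/σ'_0) = 0.28×5/(1+1.21)×log₁₀(133.5/76.4)
    = 0.63348 × 0.24239 = 0.1535 m

S_c ≈ 154 mm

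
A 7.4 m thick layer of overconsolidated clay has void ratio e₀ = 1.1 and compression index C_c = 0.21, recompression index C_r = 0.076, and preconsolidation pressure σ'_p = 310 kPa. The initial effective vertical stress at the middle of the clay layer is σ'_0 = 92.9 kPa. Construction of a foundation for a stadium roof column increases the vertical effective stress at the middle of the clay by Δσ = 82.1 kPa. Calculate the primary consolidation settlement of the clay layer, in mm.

Final effective stress: σ'_f = 92.9 + 82.1 = 175 kPa.
σ'_f = 175 ≤ σ'_p = 310 kPa, so the clay remains overconsolidated and only the recompression index applies:
S_c = C_r·H/(1+e₀)·log₁₀(σ'_f/σ'_0) = 0.076×7.4/2.1×log₁₀(175/92.9)
    = 0.26781 × 0.27502 = 0.07365 m

S_c ≈ 73.7 mm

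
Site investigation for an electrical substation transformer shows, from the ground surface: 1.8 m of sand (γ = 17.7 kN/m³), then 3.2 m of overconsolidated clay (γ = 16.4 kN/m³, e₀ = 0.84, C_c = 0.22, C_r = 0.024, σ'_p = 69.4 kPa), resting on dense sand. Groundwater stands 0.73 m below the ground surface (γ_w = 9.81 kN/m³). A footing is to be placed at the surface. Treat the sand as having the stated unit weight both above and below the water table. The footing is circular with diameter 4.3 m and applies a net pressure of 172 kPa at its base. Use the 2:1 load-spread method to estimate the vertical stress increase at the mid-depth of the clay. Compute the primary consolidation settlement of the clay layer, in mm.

S_c ≈ 48.8 mm

Mid-depth of clay below the ground surface: z = 1.8 + 3.2/2 = 3.4 m.
Total vertical stress at mid-clay: σ_v = 17.7×1.8 + 16.4×1.6 = 58.1 kPa.
Pore pressure: u = 9.81×(3.4 − 0.73) = 26.193 kPa.
Initial effective stress: σ'_0 = σ_v − u = 58.1 − 26.193 = 31.907 kPa.
Stress increase at mid-clay by the 2:1 spreading method:
Δσ ≈ qD²/(D+z)² = 172×4.3²/(4.3+3.4)² = 53.639 kPa
Final effective stress: σ'_f = 31.907 + 53.639 = 85.546 kPa.
σ'_f = 85.546 > σ'_p = 69.4 kPa, so the stress path crosses the preconsolidation pressure — recompression up to σ'_p, then virgin compression beyond:
S_c = H/(1+e₀)·[C_r·log₁₀(σ'_p/σ'_0) + C_c·log₁₀(σ'_f/σ'_p)]
    = 3.2/1.84 × [0.024×log₁₀(69.4/31.907) + 0.22×log₁₀(85.546/69.4)]
    = 1.7391 × [0.0080994 + 0.019985] = 0.04884 m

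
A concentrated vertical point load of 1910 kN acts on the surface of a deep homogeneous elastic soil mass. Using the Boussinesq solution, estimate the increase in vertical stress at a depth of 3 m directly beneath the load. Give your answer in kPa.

Boussinesq vertical stress below a point load on an elastic half-space:
Δσ_z = 3P/(2πz²) · [1 + (r/z)²]^(−5/2)
r/z = 0/3 = 0; [1+(r/z)²]^(−5/2) = 1.
Δσ_z = 3×1910/(2π×3²) × 1 = 101.33 × 1 = 101.3 kPa

Δσ_z ≈ 101 kPa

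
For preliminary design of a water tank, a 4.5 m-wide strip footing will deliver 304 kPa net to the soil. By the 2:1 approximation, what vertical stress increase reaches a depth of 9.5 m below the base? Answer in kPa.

By the 2:1 method the load spreads at 1 horizontal : 2 vertical, so at depth z the loaded area has grown by z in each plan dimension:
Δσ = qB/(B+z) = 304×4.5/(4.5+9.5) = 97.714 kPa

Δσ_z ≈ 97.7 kPa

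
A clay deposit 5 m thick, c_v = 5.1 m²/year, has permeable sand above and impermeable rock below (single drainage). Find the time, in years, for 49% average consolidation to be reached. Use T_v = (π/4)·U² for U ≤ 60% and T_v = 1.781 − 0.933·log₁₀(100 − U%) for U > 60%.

Drainage path length: H_d = H = 5 m (single drainage).
U ≤ 60%: T_v = (π/4)·U² = (π/4)×0.49² = 0.18857.
t = T_v·H_d²/c_v = 0.18857×5²/5.1 = 0.9244 years.

t ≈ 0.924 years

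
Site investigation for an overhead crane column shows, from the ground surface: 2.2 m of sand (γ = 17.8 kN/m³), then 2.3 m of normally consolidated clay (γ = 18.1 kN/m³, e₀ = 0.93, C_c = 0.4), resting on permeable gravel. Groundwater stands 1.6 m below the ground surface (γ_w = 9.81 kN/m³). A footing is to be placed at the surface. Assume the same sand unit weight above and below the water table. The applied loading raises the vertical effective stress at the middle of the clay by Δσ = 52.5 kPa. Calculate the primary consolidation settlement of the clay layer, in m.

Mid-depth of clay below the ground surface: z = 2.2 + 2.3/2 = 3.35 m.
Total vertical stress at mid-clay: σ_v = 17.8×2.2 + 18.1×1.15 = 59.975 kPa.
Pore pressure: u = 9.81×(3.35 − 1.6) = 17.168 kPa.
Initial effective stress: σ'_0 = σ_v − u = 59.975 − 17.168 = 42.807 kPa.
Final effective stress: σ'_f = σ'_0 + Δσ = 42.807 + 52.5 = 95.307 kPa.
Normally consolidated clay, so the full stress increment lies on the virgin compression line:
S_c = C_c·H/(1+e₀)·log₁₀(σ'_f/σ'_0) = 0.4×2.3/(1+0.93)×log₁₀(95.307/42.807)
    = 0.47668 × 0.34761 = 0.1657 m

S_c ≈ 0.166 m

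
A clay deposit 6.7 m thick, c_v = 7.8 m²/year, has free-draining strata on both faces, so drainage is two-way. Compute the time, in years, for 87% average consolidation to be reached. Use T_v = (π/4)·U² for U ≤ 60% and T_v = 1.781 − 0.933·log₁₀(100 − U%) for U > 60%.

t ≈ 1.07 years

Drainage path length: H_d = H/2 = 3.35 m (double drainage).
U > 60%: T_v = 1.781 − 0.933·log₁₀(100 − 87) = 0.74169.
t = T_v·H_d²/c_v = 0.74169×3.35²/7.8 = 1.067 years.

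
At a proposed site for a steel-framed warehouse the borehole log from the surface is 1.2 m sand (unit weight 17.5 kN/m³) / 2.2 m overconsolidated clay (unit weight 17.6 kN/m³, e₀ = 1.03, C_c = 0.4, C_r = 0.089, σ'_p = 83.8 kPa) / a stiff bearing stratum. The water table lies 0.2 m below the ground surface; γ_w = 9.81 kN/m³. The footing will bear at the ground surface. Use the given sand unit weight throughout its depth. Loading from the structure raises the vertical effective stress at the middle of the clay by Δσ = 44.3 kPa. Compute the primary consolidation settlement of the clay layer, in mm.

S_c ≈ 49.3 mm

Mid-depth of clay below the ground surface: z = 1.2 + 2.2/2 = 2.3 m.
Total vertical stress at mid-clay: σ_v = 17.5×1.2 + 17.6×1.1 = 40.36 kPa.
Pore pressure: u = 9.81×(2.3 − 0.2) = 20.601 kPa.
Initial effective stress: σ'_0 = σ_v − u = 40.36 − 20.601 = 19.759 kPa.
Final effective stress: σ'_f = 19.759 + 44.3 = 64.059 kPa.
σ'_f = 64.059 ≤ σ'_p = 83.8 kPa, so the clay remains overconsolidated and only the recompression index applies:
S_c = C_r·H/(1+e₀)·log₁₀(σ'_f/σ'_0) = 0.089×2.2/2.03×log₁₀(64.059/19.759)
    = 0.096449 × 0.51082 = 0.04927 m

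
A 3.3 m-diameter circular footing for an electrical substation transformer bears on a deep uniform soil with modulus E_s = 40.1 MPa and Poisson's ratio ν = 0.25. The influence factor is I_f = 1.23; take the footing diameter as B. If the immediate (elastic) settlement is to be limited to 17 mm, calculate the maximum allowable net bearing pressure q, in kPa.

q ≈ 179 kPa

E_s = 40.1 MPa = 40100 kPa.
S_e = q·B·(1−ν²)/E_s · I_f  ⇒  q = S_e·E_s / (B·(1−ν²)·I_f).
q = 0.017 × 40100 / (3.3 × 0.9375 × 1.23) = 179.1 kPa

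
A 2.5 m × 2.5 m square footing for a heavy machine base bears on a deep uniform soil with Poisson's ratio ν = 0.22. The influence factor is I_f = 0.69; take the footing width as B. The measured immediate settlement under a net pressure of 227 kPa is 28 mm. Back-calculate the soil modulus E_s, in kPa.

E_s ≈ 13300 kPa

S_e = q·B·(1−ν²)/E_s · I_f  ⇒  E_s = q·B·(1−ν²)·I_f / S_e.
E_s = 227 × 2.5 × 0.9516 × 0.69 / 0.028 = 13310 kPa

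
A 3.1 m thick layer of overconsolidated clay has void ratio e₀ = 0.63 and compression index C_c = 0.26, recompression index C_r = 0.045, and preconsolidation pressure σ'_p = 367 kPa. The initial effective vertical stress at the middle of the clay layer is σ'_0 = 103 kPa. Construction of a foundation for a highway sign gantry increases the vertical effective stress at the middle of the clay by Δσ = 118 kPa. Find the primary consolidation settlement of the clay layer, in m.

S_c ≈ 0.0284 m

Final effective stress: σ'_f = 103 + 118 = 221 kPa.
σ'_f = 221 ≤ σ'_p = 367 kPa, so the clay remains overconsolidated and only the recompression index applies:
S_c = C_r·H/(1+e₀)·log₁₀(σ'_f/σ'_0) = 0.045×3.1/1.63×log₁₀(221/103)
    = 0.085581 × 0.33156 = 0.02838 m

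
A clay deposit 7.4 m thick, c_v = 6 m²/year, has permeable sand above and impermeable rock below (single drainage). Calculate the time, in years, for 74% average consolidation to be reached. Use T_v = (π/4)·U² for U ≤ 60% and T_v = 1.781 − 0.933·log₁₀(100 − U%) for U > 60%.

t ≈ 4.21 years

Drainage path length: H_d = H = 7.4 m (single drainage).
U > 60%: T_v = 1.781 − 0.933·log₁₀(100 − 74) = 0.46083.
t = T_v·H_d²/c_v = 0.46083×7.4²/6 = 4.206 years.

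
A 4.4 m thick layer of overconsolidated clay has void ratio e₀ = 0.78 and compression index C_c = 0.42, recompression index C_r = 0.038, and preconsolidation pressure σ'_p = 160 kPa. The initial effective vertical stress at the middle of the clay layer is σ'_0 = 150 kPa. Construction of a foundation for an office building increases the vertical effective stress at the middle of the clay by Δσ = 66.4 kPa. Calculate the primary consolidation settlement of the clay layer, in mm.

S_c ≈ 139 mm

Final effective stress: σ'_f = 150 + 66.4 = 216.4 kPa.
σ'_f = 216.4 > σ'_p = 160 kPa, so the stress path crosses the preconsolidation pressure — recompression up to σ'_p, then virgin compression beyond:
S_c = H/(1+e₀)·[C_r·log₁₀(σ'_p/σ'_0) + C_c·log₁₀(σ'_f/σ'_p)]
    = 4.4/1.78 × [0.038×log₁₀(160/150) + 0.42×log₁₀(216.4/160)]
    = 2.4719 × [0.0010651 + 0.055078] = 0.1388 m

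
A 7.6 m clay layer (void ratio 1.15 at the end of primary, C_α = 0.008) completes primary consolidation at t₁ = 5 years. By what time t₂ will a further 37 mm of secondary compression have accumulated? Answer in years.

t₂ ≈ 102 years

S_s = C_α·H/(1+e_p)·log₁₀(t₂/t₁) ⇒ log₁₀(t₂/t₁) = S_s·(1+e_p)/(C_α·H).
log₁₀(t₂/t₁) = 0.037 × (1+1.15) / (0.008×7.6) = 1.308
t₂ = t₁ × 10^1.308 = 5 × 20.34 = 101.7 years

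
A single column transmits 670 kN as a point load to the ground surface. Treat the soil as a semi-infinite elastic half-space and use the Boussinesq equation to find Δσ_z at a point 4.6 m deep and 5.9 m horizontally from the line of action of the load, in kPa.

Δσ_z ≈ 1.33 kPa

Boussinesq vertical stress below a point load on an elastic half-space:
Δσ_z = 3P/(2πz²) · [1 + (r/z)²]^(−5/2)
r/z = 5.9/4.6 = 1.2826; [1+(r/z)²]^(−5/2) = 0.087882.
Δσ_z = 3×670/(2π×4.6²) × 0.087882 = 15.118 × 0.087882 = 1.329 kPa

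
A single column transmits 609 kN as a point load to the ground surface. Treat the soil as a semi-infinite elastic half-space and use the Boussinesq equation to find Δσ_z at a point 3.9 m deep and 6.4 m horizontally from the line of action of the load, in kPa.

Boussinesq vertical stress below a point load on an elastic half-space:
Δσ_z = 3P/(2πz²) · [1 + (r/z)²]^(−5/2)
r/z = 6.4/3.9 = 1.641; [1+(r/z)²]^(−5/2) = 0.038156.
Δσ_z = 3×609/(2π×3.9²) × 0.038156 = 19.117 × 0.038156 = 0.7294 kPa

Δσ_z ≈ 0.729 kPa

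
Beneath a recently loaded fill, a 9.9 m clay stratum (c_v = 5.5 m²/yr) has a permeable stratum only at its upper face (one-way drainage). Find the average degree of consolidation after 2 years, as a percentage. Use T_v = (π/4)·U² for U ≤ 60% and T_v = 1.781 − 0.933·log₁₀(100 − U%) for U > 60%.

Drainage path length: H_d = H = 9.9 m (single drainage).
T_v = c_v·t/H_d² = 5.5×2/9.9² = 0.11223.
T_v = 0.11223 corresponds to the U ≤ 60% branch:
U = √(4T_v/π) = 0.378

U ≈ 37.8 %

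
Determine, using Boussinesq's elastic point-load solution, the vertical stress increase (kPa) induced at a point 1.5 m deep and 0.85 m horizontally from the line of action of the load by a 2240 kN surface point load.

Δσ_z ≈ 237 kPa

Boussinesq vertical stress below a point load on an elastic half-space:
Δσ_z = 3P/(2πz²) · [1 + (r/z)²]^(−5/2)
r/z = 0.85/1.5 = 0.56667; [1+(r/z)²]^(−5/2) = 0.49848.
Δσ_z = 3×2240/(2π×1.5²) × 0.49848 = 475.34 × 0.49848 = 236.9 kPa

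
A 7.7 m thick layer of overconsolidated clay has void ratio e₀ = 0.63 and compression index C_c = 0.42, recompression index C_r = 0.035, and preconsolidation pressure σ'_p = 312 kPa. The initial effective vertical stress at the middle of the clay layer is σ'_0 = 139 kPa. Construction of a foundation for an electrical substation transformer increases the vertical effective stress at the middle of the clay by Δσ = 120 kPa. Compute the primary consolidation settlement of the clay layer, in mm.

S_c ≈ 44.7 mm

Final effective stress: σ'_f = 139 + 120 = 259 kPa.
σ'_f = 259 ≤ σ'_p = 312 kPa, so the clay remains overconsolidated and only the recompression index applies:
S_c = C_r·H/(1+e₀)·log₁₀(σ'_f/σ'_0) = 0.035×7.7/1.63×log₁₀(259/139)
    = 0.16534 × 0.27028 = 0.04469 m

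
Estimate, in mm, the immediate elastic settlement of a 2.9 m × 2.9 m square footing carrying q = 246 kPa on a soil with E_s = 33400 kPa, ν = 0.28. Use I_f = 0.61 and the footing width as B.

S_e ≈ 12 mm

Immediate (elastic) settlement: S_e = q·B·(1−ν²)/E_s · I_f.
S_e = 246 × 2.9 × (1 − 0.28²) / 33400 × 0.61
    = 246 × 2.9 × 0.9216 / 33400 × 0.61
    = 0.01201 m = 12.01 mm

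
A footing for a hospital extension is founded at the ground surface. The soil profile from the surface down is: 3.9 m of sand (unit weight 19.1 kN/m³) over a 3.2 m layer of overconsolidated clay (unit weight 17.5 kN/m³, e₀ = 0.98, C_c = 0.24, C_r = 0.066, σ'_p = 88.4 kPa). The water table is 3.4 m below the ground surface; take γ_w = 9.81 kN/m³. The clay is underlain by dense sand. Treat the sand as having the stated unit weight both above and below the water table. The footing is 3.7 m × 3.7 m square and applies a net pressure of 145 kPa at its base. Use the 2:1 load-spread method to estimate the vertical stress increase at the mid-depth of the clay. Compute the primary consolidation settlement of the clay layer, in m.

S_c ≈ 0.0331 m

Mid-depth of clay below the ground surface: z = 3.9 + 3.2/2 = 5.5 m.
Total vertical stress at mid-clay: σ_v = 19.1×3.9 + 17.5×1.6 = 102.49 kPa.
Pore pressure: u = 9.81×(5.5 − 3.4) = 20.601 kPa.
Initial effective stress: σ'_0 = σ_v − u = 102.49 − 20.601 = 81.889 kPa.
Stress increase at mid-clay by the 2:1 spreading method:
Δσ = qBL/((B+z)(L+z)) = 145×3.7×3.7/((3.7+5.5)(3.7+5.5)) = 23.453 kPa
Final effective stress: σ'_f = 81.889 + 23.453 = 105.34 kPa.
σ'_f = 105.34 > σ'_p = 88.4 kPa, so the stress path crosses the preconsolidation pressure — recompression up to σ'_p, then virgin compression beyond:
S_c = H/(1+e₀)·[C_r·log₁₀(σ'_p/σ'_0) + C_c·log₁₀(σ'_f/σ'_p)]
    = 3.2/1.98 × [0.066×log₁₀(88.4/81.889) + 0.24×log₁₀(105.34/88.4)]
    = 1.6162 × [0.002193 + 0.018274] = 0.03308 m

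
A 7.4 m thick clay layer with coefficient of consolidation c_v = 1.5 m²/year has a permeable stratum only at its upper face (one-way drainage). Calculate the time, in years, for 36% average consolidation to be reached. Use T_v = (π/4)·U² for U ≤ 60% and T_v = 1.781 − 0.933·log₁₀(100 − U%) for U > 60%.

Drainage path length: H_d = H = 7.4 m (single drainage).
U ≤ 60%: T_v = (π/4)·U² = (π/4)×0.36² = 0.10179.
t = T_v·H_d²/c_v = 0.10179×7.4²/1.5 = 3.716 years.

t ≈ 3.72 years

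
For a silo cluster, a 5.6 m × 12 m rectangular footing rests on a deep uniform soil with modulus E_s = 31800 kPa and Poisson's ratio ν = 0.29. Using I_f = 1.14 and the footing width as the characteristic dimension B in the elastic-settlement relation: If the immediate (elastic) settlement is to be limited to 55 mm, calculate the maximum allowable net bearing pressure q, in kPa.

q ≈ 299 kPa

S_e = q·B·(1−ν²)/E_s · I_f  ⇒  q = S_e·E_s / (B·(1−ν²)·I_f).
q = 0.055 × 31800 / (5.6 × 0.9159 × 1.14) = 299.1 kPa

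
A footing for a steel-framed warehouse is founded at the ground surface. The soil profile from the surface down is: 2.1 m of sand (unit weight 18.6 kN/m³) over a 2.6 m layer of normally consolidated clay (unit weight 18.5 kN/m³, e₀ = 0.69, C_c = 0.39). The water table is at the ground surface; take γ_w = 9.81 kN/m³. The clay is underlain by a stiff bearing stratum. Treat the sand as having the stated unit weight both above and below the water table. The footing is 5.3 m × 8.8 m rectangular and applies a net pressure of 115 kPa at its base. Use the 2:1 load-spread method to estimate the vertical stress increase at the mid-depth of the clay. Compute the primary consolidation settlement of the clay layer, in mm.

S_c ≈ 259 mm

Mid-depth of clay below the ground surface: z = 2.1 + 2.6/2 = 3.4 m.
Total vertical stress at mid-clay: σ_v = 18.6×2.1 + 18.5×1.3 = 63.11 kPa.
Pore pressure: u = 9.81×(3.4 − 0) = 33.354 kPa.
Initial effective stress: σ'_0 = σ_v − u = 63.11 − 33.354 = 29.756 kPa.
Stress increase at mid-clay by the 2:1 spreading method:
Δσ = qBL/((B+z)(L+z)) = 115×5.3×8.8/((5.3+3.4)(8.8+3.4)) = 50.533 kPa
Final effective stress: σ'_f = σ'_0 + Δσ = 29.756 + 50.533 = 80.289 kPa.
Normally consolidated clay, so the full stress increment lies on the virgin compression line:
S_c = C_c·H/(1+e₀)·log₁₀(σ'_f/σ'_0) = 0.39×2.6/(1+0.69)×log₁₀(80.289/29.756)
    = 0.6 × 0.43108 = 0.2586 m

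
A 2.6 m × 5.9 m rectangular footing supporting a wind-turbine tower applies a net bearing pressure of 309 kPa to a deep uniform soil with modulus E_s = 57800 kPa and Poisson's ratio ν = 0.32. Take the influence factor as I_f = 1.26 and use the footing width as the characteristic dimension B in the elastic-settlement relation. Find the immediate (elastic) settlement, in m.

S_e ≈ 0.0157 m

Immediate (elastic) settlement: S_e = q·B·(1−ν²)/E_s · I_f.
S_e = 309 × 2.6 × (1 − 0.32²) / 57800 × 1.26
    = 309 × 2.6 × 0.8976 / 57800 × 1.26
    = 0.01572 m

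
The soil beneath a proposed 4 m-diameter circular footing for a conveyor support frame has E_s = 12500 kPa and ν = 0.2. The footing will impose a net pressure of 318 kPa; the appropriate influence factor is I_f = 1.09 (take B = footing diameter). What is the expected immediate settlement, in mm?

S_e ≈ 106 mm

Immediate (elastic) settlement: S_e = q·B·(1−ν²)/E_s · I_f.
S_e = 318 × 4 × (1 − 0.2²) / 12500 × 1.09
    = 318 × 4 × 0.96 / 12500 × 1.09
    = 0.1065 m = 106.5 mm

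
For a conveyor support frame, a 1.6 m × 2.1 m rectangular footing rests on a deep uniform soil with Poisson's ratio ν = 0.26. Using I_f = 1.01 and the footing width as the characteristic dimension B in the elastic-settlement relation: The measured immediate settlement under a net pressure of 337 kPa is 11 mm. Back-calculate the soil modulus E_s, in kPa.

E_s ≈ 46200 kPa

S_e = q·B·(1−ν²)/E_s · I_f  ⇒  E_s = q·B·(1−ν²)·I_f / S_e.
E_s = 337 × 1.6 × 0.9324 × 1.01 / 0.011 = 46160 kPa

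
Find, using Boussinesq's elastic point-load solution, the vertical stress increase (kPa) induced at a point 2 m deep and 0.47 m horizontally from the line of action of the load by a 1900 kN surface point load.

Boussinesq vertical stress below a point load on an elastic half-space:
Δσ_z = 3P/(2πz²) · [1 + (r/z)²]^(−5/2)
r/z = 0.47/2 = 0.235; [1+(r/z)²]^(−5/2) = 0.87425.
Δσ_z = 3×1900/(2π×2²) × 0.87425 = 226.8 × 0.87425 = 198.3 kPa

Δσ_z ≈ 198 kPa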